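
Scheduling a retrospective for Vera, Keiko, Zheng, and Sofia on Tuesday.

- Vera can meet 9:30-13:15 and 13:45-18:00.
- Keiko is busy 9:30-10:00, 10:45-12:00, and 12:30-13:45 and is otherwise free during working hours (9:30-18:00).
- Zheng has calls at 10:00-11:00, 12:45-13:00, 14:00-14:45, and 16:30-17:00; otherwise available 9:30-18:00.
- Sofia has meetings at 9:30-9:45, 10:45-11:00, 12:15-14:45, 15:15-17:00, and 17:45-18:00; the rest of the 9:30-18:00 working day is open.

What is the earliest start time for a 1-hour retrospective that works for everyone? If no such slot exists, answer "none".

none

Keiko free within 09:30–18:00: 10:00–10:45, 12:00–12:30, 13:45–18:00.
Zheng free within 09:30–18:00: 09:30–10:00, 11:00–12:45, 13:00–14:00, 14:45–16:30, 17:00–18:00.
Sofia free within 09:30–18:00: 09:45–10:45, 11:00–12:15, 14:45–15:15, 17:00–17:45.
Vera ∩ Keiko: 10:00–10:45, 12:00–12:30, 13:45–18:00.
Vera ∩ Keiko ∩ Zheng: 12:00–12:30, 13:45–14:00, 14:45–16:30, 17:00–18:00.
Vera ∩ Keiko ∩ Zheng ∩ Sofia: 12:00–12:15, 14:45–15:15, 17:00–17:45.
Windows ≥ 60 min: (none).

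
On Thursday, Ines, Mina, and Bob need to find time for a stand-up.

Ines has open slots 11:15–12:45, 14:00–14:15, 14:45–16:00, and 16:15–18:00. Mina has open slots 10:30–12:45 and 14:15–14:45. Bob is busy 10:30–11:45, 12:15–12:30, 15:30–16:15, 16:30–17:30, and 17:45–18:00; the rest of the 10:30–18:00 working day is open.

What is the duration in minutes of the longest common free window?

Bob free within 10:30–18:00: 11:45–12:15, 12:30–15:30, 16:15–16:30, 17:30–17:45.
Ines ∩ Mina: 11:15–12:45.
Ines ∩ Mina ∩ Bob: 11:45–12:15, 12:30–12:45.
Common window lengths: 30, 15 min; longest is 30.

30 minutes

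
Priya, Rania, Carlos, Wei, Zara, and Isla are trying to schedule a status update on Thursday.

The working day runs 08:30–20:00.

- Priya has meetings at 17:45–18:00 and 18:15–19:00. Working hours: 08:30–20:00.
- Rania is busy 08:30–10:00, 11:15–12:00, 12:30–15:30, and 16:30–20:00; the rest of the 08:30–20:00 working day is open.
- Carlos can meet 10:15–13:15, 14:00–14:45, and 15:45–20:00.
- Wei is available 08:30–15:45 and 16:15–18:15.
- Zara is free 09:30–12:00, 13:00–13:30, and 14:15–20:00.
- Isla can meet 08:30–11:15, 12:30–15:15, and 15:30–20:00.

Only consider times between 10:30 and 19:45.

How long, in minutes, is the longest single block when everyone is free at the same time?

45 minutes

Priya free within 08:30–20:00: 08:30–17:45, 18:00–18:15, 19:00–20:00.
Rania free within 08:30–20:00: 10:00–11:15, 12:00–12:30, 15:30–16:30.
Priya ∩ Rania: 10:00–11:15, 12:00–12:30, 15:30–16:30.
Priya ∩ Rania ∩ Carlos: 10:15–11:15, 12:00–12:30, 15:45–16:30.
Priya ∩ Rania ∩ Carlos ∩ Wei: 10:15–11:15, 12:00–12:30, 16:15–16:30.
Priya ∩ Rania ∩ Carlos ∩ Wei ∩ Zara: 10:15–11:15, 16:15–16:30.
Priya ∩ Rania ∩ Carlos ∩ Wei ∩ Zara ∩ Isla: 10:15–11:15, 16:15–16:30.
Restricted to 10:30–19:45: 10:30–11:15, 16:15–16:30.
Common window lengths: 45, 15 min; longest is 45.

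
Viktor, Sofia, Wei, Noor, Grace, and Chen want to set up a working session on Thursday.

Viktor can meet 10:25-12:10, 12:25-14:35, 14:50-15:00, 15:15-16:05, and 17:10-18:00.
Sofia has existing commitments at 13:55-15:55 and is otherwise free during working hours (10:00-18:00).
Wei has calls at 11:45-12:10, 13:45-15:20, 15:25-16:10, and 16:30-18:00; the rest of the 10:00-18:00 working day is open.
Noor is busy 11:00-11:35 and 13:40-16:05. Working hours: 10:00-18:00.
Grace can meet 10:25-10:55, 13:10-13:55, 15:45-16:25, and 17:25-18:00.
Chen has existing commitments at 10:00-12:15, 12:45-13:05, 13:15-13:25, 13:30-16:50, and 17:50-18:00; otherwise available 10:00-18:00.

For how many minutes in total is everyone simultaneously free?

Sofia free within 10:00–18:00: 10:00–13:55, 15:55–18:00.
Wei free within 10:00–18:00: 10:00–11:45, 12:10–13:45, 15:20–15:25, 16:10–16:30.
Noor free within 10:00–18:00: 10:00–11:00, 11:35–13:40, 16:05–18:00.
Chen free within 10:00–18:00: 12:15–12:45, 13:05–13:15, 13:25–13:30, 16:50–17:50.
Viktor ∩ Sofia: 10:25–12:10, 12:25–13:55, 15:55–16:05, 17:10–18:00.
Viktor ∩ Sofia ∩ Wei: 10:25–11:45, 12:25–13:45.
Viktor ∩ Sofia ∩ Wei ∩ Noor: 10:25–11:00, 11:35–11:45, 12:25–13:40.
Viktor ∩ Sofia ∩ Wei ∩ Noor ∩ Grace: 10:25–10:55, 13:10–13:40.
Viktor ∩ Sofia ∩ Wei ∩ Noor ∩ Grace ∩ Chen: 13:10–13:15, 13:25–13:30.
Total common minutes: 5 + 5 = 10.

10 minutes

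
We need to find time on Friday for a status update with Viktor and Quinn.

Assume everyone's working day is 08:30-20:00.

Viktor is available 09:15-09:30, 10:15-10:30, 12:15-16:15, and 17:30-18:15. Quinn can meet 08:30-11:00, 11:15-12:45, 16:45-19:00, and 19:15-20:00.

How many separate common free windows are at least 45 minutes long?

1

Viktor ∩ Quinn: 09:15–09:30, 10:15–10:30, 12:15–12:45, 17:30–18:15.
Windows ≥ 45 min: 17:30–18:15.
That's 1 window.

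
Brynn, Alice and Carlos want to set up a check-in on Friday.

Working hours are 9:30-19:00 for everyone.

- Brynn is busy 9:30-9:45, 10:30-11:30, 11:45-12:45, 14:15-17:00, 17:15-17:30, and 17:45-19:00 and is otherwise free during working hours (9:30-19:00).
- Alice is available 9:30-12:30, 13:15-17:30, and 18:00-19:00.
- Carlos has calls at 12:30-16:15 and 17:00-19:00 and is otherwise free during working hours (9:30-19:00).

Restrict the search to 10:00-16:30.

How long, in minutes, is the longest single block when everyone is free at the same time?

Brynn free within 09:30–19:00: 09:45–10:30, 11:30–11:45, 12:45–14:15, 17:00–17:15, 17:30–17:45.
Carlos free within 09:30–19:00: 09:30–12:30, 16:15–17:00.
Brynn ∩ Alice: 09:45–10:30, 11:30–11:45, 13:15–14:15, 17:00–17:15.
Brynn ∩ Alice ∩ Carlos: 09:45–10:30, 11:30–11:45.
Restricted to 10:00–16:30: 10:00–10:30, 11:30–11:45.
Common window lengths: 30, 15 min; longest is 30.

30 minutes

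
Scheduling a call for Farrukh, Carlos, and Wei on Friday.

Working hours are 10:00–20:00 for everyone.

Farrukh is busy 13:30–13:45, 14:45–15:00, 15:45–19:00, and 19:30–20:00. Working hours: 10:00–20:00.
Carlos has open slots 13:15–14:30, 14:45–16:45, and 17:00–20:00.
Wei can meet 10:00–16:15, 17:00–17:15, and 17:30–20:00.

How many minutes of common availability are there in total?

Farrukh free within 10:00–20:00: 10:00–13:30, 13:45–14:45, 15:00–15:45, 19:00–19:30.
Farrukh ∩ Carlos: 13:15–13:30, 13:45–14:30, 15:00–15:45, 19:00–19:30.
Farrukh ∩ Carlos ∩ Wei: 13:15–13:30, 13:45–14:30, 15:00–15:45, 19:00–19:30.
Total common minutes: 15 + 45 + 45 + 30 = 135.

135 minutes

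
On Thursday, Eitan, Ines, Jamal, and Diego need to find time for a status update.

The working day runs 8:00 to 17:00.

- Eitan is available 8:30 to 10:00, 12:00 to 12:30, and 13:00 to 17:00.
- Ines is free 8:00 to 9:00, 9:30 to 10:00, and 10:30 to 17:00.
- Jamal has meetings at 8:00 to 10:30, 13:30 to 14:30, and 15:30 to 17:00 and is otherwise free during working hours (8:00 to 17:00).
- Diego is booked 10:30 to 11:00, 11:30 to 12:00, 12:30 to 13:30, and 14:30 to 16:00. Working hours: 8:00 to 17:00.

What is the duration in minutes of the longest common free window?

30 minutes

Jamal free within 08:00–17:00: 10:30–13:30, 14:30–15:30.
Diego free within 08:00–17:00: 08:00–10:30, 11:00–11:30, 12:00–12:30, 13:30–14:30, 16:00–17:00.
Eitan ∩ Ines: 08:30–09:00, 09:30–10:00, 12:00–12:30, 13:00–17:00.
Eitan ∩ Ines ∩ Jamal: 12:00–12:30, 13:00–13:30, 14:30–15:30.
Eitan ∩ Ines ∩ Jamal ∩ Diego: 12:00–12:30.
Single common window of 30 minutes.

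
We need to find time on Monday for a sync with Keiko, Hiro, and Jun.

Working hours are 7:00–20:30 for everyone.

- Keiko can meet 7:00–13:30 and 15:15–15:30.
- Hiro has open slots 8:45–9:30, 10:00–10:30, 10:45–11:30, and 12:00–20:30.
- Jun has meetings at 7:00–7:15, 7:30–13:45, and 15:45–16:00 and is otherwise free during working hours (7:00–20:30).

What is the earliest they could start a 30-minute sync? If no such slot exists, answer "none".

Jun free within 07:00–20:30: 07:15–07:30, 13:45–15:45, 16:00–20:30.
Keiko ∩ Hiro: 08:45–09:30, 10:00–10:30, 10:45–11:30, 12:00–13:30, 15:15–15:30.
Keiko ∩ Hiro ∩ Jun: 15:15–15:30.
Windows ≥ 30 min: (none).

none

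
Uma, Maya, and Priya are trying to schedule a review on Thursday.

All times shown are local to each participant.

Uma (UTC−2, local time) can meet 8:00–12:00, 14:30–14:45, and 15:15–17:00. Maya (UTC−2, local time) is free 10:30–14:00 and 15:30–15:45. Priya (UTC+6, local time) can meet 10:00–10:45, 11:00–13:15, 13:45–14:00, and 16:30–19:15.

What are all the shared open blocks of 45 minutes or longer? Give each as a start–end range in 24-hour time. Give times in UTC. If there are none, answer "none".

12:30–13:15

Uma → UTC: 10:00–14:00, 16:30–16:45, 17:15–19:00.
Maya → UTC: 12:30–16:00, 17:30–17:45.
Priya → UTC: 04:00–04:45, 05:00–07:15, 07:45–08:00, 10:30–13:15.
Uma ∩ Maya: 12:30–14:00, 17:30–17:45.
Uma ∩ Maya ∩ Priya: 12:30–13:15.
Windows ≥ 45 min: 12:30–13:15.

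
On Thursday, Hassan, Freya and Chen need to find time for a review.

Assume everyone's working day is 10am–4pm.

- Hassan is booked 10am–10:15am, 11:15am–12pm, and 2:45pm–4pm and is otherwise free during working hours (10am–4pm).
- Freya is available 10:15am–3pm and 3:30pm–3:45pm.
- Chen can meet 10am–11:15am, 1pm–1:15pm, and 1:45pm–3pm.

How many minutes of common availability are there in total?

135 minutes

Hassan free within 10:00–16:00: 10:15–11:15, 12:00–14:45.
Hassan ∩ Freya: 10:15–11:15, 12:00–14:45.
Hassan ∩ Freya ∩ Chen: 10:15–11:15, 13:00–13:15, 13:45–14:45.
Total common minutes: 60 + 15 + 60 = 135.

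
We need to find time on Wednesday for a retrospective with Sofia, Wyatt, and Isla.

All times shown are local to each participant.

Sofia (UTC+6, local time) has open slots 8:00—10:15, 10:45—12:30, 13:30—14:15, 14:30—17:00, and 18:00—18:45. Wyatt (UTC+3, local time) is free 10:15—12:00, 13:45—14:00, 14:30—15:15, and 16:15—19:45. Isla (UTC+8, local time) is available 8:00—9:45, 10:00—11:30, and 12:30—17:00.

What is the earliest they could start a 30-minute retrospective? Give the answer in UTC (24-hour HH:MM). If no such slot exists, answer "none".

Sofia → UTC: 02:00–04:15, 04:45–06:30, 07:30–08:15, 08:30–11:00, 12:00–12:45.
Wyatt → UTC: 07:15–09:00, 10:45–11:00, 11:30–12:15, 13:15–16:45.
Isla → UTC: 00:00–01:45, 02:00–03:30, 04:30–09:00.
Sofia ∩ Wyatt: 07:30–08:15, 08:30–09:00, 10:45–11:00, 12:00–12:15.
Sofia ∩ Wyatt ∩ Isla: 07:30–08:15, 08:30–09:00.
Windows ≥ 30 min: 07:30–08:15, 08:30–09:00.
Earliest such window starts at 07:30.

07:30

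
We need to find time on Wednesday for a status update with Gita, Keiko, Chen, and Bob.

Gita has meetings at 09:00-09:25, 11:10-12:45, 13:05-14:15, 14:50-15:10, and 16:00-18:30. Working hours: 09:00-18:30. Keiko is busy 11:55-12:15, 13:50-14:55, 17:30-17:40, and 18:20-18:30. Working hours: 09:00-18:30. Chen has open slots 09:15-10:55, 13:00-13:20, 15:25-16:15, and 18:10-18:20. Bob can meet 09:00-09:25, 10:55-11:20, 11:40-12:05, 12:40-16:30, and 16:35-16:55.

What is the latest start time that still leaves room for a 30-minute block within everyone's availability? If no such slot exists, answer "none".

Gita free within 09:00–18:30: 09:25–11:10, 12:45–13:05, 14:15–14:50, 15:10–16:00.
Keiko free within 09:00–18:30: 09:00–11:55, 12:15–13:50, 14:55–17:30, 17:40–18:20.
Gita ∩ Keiko: 09:25–11:10, 12:45–13:05, 15:10–16:00.
Gita ∩ Keiko ∩ Chen: 09:25–10:55, 13:00–13:05, 15:25–16:00.
Gita ∩ Keiko ∩ Chen ∩ Bob: 13:00–13:05, 15:25–16:00.
Windows ≥ 30 min: 15:25–16:00.
Latest start in the last window 15:25–16:00 is 16:00 − 30 min = 15:30.

15:30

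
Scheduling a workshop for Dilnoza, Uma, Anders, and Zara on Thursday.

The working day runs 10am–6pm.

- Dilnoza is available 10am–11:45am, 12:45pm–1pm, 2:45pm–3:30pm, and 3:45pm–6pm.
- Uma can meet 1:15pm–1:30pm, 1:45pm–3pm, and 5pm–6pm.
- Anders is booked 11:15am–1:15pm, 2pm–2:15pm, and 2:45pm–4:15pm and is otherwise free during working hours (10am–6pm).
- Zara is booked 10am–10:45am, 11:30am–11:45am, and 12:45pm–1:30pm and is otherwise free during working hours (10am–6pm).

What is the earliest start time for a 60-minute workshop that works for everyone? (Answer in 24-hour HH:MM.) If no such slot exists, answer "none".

17:00

Anders free within 10:00–18:00: 10:00–11:15, 13:15–14:00, 14:15–14:45, 16:15–18:00.
Zara free within 10:00–18:00: 10:45–11:30, 11:45–12:45, 13:30–18:00.
Dilnoza ∩ Uma: 14:45–15:00, 17:00–18:00.
Dilnoza ∩ Uma ∩ Anders: 17:00–18:00.
Dilnoza ∩ Uma ∩ Anders ∩ Zara: 17:00–18:00.
Windows ≥ 60 min: 17:00–18:00.
Earliest such window starts at 17:00.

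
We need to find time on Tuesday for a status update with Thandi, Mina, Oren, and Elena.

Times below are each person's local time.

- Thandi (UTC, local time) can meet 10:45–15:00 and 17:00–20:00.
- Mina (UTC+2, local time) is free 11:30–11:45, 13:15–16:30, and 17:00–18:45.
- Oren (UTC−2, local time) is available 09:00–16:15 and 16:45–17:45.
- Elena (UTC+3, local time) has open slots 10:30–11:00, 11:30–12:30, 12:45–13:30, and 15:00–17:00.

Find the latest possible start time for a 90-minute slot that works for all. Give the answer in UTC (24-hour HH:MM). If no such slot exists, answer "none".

Thandi → UTC: 10:45–15:00, 17:00–20:00.
Mina → UTC: 09:30–09:45, 11:15–14:30, 15:00–16:45.
Oren → UTC: 11:00–18:15, 18:45–19:45.
Elena → UTC: 07:30–08:00, 08:30–09:30, 09:45–10:30, 12:00–14:00.
Thandi ∩ Mina: 11:15–14:30.
Thandi ∩ Mina ∩ Oren: 11:15–14:30.
Thandi ∩ Mina ∩ Oren ∩ Elena: 12:00–14:00.
Windows ≥ 90 min: 12:00–14:00.
Latest start in the last window 12:00–14:00 is 14:00 − 90 min = 12:30.

12:30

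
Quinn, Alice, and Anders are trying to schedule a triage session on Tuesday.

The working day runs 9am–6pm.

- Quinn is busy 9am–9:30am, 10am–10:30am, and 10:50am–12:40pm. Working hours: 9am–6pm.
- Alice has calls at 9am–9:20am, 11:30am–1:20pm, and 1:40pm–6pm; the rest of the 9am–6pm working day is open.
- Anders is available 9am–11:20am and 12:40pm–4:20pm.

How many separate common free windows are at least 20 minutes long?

3

Quinn free within 09:00–18:00: 09:30–10:00, 10:30–10:50, 12:40–18:00.
Alice free within 09:00–18:00: 09:20–11:30, 13:20–13:40.
Quinn ∩ Alice: 09:30–10:00, 10:30–10:50, 13:20–13:40.
Quinn ∩ Alice ∩ Anders: 09:30–10:00, 10:30–10:50, 13:20–13:40.
Windows ≥ 20 min: 09:30–10:00, 10:30–10:50, 13:20–13:40.
That's 3 windows.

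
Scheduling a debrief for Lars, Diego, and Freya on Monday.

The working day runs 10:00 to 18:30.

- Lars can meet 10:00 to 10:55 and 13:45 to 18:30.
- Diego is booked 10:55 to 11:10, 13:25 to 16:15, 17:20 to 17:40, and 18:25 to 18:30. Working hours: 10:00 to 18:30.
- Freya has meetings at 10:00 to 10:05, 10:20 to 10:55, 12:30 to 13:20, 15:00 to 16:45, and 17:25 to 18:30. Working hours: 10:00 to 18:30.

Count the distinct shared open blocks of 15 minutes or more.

2

Diego free within 10:00–18:30: 10:00–10:55, 11:10–13:25, 16:15–17:20, 17:40–18:25.
Freya free within 10:00–18:30: 10:05–10:20, 10:55–12:30, 13:20–15:00, 16:45–17:25.
Lars ∩ Diego: 10:00–10:55, 16:15–17:20, 17:40–18:25.
Lars ∩ Diego ∩ Freya: 10:05–10:20, 16:45–17:20.
Windows ≥ 15 min: 10:05–10:20, 16:45–17:20.
That's 2 windows.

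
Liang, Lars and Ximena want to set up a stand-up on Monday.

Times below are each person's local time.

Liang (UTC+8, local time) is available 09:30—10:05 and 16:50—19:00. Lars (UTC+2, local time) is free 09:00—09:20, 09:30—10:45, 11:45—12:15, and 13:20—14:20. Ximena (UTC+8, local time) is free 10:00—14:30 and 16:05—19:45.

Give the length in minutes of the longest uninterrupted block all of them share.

30 minutes

Liang → UTC: 01:30–02:05, 08:50–11:00.
Lars → UTC: 07:00–07:20, 07:30–08:45, 09:45–10:15, 11:20–12:20.
Ximena → UTC: 02:00–06:30, 08:05–11:45.
Liang ∩ Lars: 09:45–10:15.
Liang ∩ Lars ∩ Ximena: 09:45–10:15.
Single common window of 30 minutes.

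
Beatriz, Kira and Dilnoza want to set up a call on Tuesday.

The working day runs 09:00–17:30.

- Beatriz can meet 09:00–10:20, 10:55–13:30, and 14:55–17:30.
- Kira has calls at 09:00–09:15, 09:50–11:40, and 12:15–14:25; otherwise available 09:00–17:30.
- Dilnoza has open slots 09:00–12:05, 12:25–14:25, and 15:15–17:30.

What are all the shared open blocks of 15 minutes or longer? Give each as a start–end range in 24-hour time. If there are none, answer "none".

Kira free within 09:00–17:30: 09:15–09:50, 11:40–12:15, 14:25–17:30.
Beatriz ∩ Kira: 09:15–09:50, 11:40–12:15, 14:55–17:30.
Beatriz ∩ Kira ∩ Dilnoza: 09:15–09:50, 11:40–12:05, 15:15–17:30.
Windows ≥ 15 min: 09:15–09:50, 11:40–12:05, 15:15–17:30.

09:15–09:50, 11:40–12:05, 15:15–17:30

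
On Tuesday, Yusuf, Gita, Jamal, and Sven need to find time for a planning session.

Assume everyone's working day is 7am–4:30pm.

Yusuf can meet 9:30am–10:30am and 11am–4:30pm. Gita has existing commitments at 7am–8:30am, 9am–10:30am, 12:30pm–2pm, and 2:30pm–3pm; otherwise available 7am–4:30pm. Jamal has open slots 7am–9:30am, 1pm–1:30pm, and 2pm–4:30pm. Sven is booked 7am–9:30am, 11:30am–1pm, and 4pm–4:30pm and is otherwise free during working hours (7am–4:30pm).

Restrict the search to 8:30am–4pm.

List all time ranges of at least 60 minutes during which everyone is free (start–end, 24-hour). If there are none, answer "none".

15:00–16:00

Gita free within 07:00–16:30: 08:30–09:00, 10:30–12:30, 14:00–14:30, 15:00–16:30.
Sven free within 07:00–16:30: 09:30–11:30, 13:00–16:00.
Yusuf ∩ Gita: 11:00–12:30, 14:00–14:30, 15:00–16:30.
Yusuf ∩ Gita ∩ Jamal: 14:00–14:30, 15:00–16:30.
Yusuf ∩ Gita ∩ Jamal ∩ Sven: 14:00–14:30, 15:00–16:00.
Restricted to 08:30–16:00: 14:00–14:30, 15:00–16:00.
Windows ≥ 60 min: 15:00–16:00.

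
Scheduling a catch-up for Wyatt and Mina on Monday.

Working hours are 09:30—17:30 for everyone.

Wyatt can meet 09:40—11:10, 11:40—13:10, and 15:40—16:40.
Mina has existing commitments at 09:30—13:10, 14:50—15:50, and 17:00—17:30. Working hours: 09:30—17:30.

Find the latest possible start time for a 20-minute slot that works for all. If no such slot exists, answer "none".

Mina free within 09:30–17:30: 13:10–14:50, 15:50–17:00.
Wyatt ∩ Mina: 15:50–16:40.
Windows ≥ 20 min: 15:50–16:40.
Latest start in the last window 15:50–16:40 is 16:40 − 20 min = 16:20.

16:20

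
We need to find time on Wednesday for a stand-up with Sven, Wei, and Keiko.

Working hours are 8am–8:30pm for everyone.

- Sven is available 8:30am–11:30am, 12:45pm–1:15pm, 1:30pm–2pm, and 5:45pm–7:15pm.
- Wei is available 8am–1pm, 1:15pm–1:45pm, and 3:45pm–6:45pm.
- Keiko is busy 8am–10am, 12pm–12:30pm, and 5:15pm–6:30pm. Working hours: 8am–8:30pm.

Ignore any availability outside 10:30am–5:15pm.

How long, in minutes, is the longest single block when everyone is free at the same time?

Keiko free within 08:00–20:30: 10:00–12:00, 12:30–17:15, 18:30–20:30.
Sven ∩ Wei: 08:30–11:30, 12:45–13:00, 13:30–13:45, 17:45–18:45.
Sven ∩ Wei ∩ Keiko: 10:00–11:30, 12:45–13:00, 13:30–13:45, 18:30–18:45.
Restricted to 10:30–17:15: 10:30–11:30, 12:45–13:00, 13:30–13:45.
Common window lengths: 60, 15, 15 min; longest is 60.

60 minutes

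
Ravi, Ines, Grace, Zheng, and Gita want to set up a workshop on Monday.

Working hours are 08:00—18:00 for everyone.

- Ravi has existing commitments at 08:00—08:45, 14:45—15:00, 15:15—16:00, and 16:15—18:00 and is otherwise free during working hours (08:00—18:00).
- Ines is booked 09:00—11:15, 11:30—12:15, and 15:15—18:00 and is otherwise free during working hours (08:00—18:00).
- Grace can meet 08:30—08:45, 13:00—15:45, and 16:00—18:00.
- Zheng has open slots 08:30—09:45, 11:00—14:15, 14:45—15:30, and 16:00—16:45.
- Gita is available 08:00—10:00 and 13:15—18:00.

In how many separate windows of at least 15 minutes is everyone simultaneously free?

Ravi free within 08:00–18:00: 08:45–14:45, 15:00–15:15, 16:00–16:15.
Ines free within 08:00–18:00: 08:00–09:00, 11:15–11:30, 12:15–15:15.
Ravi ∩ Ines: 08:45–09:00, 11:15–11:30, 12:15–14:45, 15:00–15:15.
Ravi ∩ Ines ∩ Grace: 13:00–14:45, 15:00–15:15.
Ravi ∩ Ines ∩ Grace ∩ Zheng: 13:00–14:15, 15:00–15:15.
Ravi ∩ Ines ∩ Grace ∩ Zheng ∩ Gita: 13:15–14:15, 15:00–15:15.
Windows ≥ 15 min: 13:15–14:15, 15:00–15:15.
That's 2 windows.

2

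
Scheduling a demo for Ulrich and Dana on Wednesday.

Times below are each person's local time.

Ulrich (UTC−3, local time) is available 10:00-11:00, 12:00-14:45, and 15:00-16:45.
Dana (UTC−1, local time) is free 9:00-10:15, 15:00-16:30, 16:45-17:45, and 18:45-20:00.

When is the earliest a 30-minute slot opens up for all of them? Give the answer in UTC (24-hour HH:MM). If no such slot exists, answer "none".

Ulrich → UTC: 13:00–14:00, 15:00–17:45, 18:00–19:45.
Dana → UTC: 10:00–11:15, 16:00–17:30, 17:45–18:45, 19:45–21:00.
Ulrich ∩ Dana: 16:00–17:30, 18:00–18:45.
Windows ≥ 30 min: 16:00–17:30, 18:00–18:45.
Earliest such window starts at 16:00.

16:00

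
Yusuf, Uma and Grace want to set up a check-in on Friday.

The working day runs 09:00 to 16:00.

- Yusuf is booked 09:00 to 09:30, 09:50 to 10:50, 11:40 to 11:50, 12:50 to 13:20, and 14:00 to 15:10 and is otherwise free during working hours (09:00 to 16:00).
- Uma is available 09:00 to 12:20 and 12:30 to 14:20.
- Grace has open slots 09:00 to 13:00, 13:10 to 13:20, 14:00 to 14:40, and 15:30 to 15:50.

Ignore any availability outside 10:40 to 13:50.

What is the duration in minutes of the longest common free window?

50 minutes

Yusuf free within 09:00–16:00: 09:30–09:50, 10:50–11:40, 11:50–12:50, 13:20–14:00, 15:10–16:00.
Yusuf ∩ Uma: 09:30–09:50, 10:50–11:40, 11:50–12:20, 12:30–12:50, 13:20–14:00.
Yusuf ∩ Uma ∩ Grace: 09:30–09:50, 10:50–11:40, 11:50–12:20, 12:30–12:50.
Restricted to 10:40–13:50: 10:50–11:40, 11:50–12:20, 12:30–12:50.
Common window lengths: 50, 30, 20 min; longest is 50.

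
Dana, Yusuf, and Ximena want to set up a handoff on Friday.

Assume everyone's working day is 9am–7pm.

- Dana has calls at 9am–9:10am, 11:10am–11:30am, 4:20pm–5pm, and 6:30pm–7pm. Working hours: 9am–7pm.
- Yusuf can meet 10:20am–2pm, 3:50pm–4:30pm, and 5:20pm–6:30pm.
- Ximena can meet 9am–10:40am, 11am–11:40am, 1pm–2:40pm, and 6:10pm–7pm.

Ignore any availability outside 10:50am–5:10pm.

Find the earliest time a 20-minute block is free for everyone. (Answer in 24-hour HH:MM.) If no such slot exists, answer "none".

Dana free within 09:00–19:00: 09:10–11:10, 11:30–16:20, 17:00–18:30.
Dana ∩ Yusuf: 10:20–11:10, 11:30–14:00, 15:50–16:20, 17:20–18:30.
Dana ∩ Yusuf ∩ Ximena: 10:20–10:40, 11:00–11:10, 11:30–11:40, 13:00–14:00, 18:10–18:30.
Restricted to 10:50–17:10: 11:00–11:10, 11:30–11:40, 13:00–14:00.
Windows ≥ 20 min: 13:00–14:00.
Earliest such window starts at 13:00.

13:00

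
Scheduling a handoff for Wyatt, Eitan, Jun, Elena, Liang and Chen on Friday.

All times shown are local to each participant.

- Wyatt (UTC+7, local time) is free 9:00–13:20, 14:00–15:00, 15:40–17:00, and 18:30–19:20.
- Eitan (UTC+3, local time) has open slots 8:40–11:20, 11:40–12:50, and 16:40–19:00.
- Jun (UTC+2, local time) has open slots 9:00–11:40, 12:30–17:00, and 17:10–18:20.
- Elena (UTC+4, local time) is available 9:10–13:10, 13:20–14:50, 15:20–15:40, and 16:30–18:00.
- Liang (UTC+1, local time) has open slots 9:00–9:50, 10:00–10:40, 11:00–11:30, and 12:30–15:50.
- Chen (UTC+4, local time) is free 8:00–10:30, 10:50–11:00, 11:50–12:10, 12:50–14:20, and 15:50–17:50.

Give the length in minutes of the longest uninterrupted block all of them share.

20 minutes

Wyatt → UTC: 02:00–06:20, 07:00–08:00, 08:40–10:00, 11:30–12:20.
Eitan → UTC: 05:40–08:20, 08:40–09:50, 13:40–16:00.
Jun → UTC: 07:00–09:40, 10:30–15:00, 15:10–16:20.
Elena → UTC: 05:10–09:10, 09:20–10:50, 11:20–11:40, 12:30–14:00.
Liang → UTC: 08:00–08:50, 09:00–09:40, 10:00–10:30, 11:30–14:50.
Chen → UTC: 04:00–06:30, 06:50–07:00, 07:50–08:10, 08:50–10:20, 11:50–13:50.
Wyatt ∩ Eitan: 05:40–06:20, 07:00–08:00, 08:40–09:50.
Wyatt ∩ Eitan ∩ Jun: 07:00–08:00, 08:40–09:40.
Wyatt ∩ Eitan ∩ Jun ∩ Elena: 07:00–08:00, 08:40–09:10, 09:20–09:40.
Wyatt ∩ Eitan ∩ Jun ∩ Elena ∩ Liang: 08:40–08:50, 09:00–09:10, 09:20–09:40.
Wyatt ∩ Eitan ∩ Jun ∩ Elena ∩ Liang ∩ Chen: 09:00–09:10, 09:20–09:40.
Common window lengths: 10, 20 min; longest is 20.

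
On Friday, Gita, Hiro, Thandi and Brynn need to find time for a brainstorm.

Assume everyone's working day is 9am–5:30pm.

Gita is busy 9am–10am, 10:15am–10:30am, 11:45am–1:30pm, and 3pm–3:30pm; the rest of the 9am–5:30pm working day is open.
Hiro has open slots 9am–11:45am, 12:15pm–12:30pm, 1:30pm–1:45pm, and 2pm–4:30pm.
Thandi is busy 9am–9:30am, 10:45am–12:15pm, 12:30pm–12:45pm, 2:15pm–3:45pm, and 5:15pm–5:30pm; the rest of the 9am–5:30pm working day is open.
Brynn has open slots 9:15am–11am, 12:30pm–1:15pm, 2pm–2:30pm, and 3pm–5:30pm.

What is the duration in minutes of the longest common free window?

Gita free within 09:00–17:30: 10:00–10:15, 10:30–11:45, 13:30–15:00, 15:30–17:30.
Thandi free within 09:00–17:30: 09:30–10:45, 12:15–12:30, 12:45–14:15, 15:45–17:15.
Gita ∩ Hiro: 10:00–10:15, 10:30–11:45, 13:30–13:45, 14:00–15:00, 15:30–16:30.
Gita ∩ Hiro ∩ Thandi: 10:00–10:15, 10:30–10:45, 13:30–13:45, 14:00–14:15, 15:45–16:30.
Gita ∩ Hiro ∩ Thandi ∩ Brynn: 10:00–10:15, 10:30–10:45, 14:00–14:15, 15:45–16:30.
Common window lengths: 15, 15, 15, 45 min; longest is 45.

45 minutes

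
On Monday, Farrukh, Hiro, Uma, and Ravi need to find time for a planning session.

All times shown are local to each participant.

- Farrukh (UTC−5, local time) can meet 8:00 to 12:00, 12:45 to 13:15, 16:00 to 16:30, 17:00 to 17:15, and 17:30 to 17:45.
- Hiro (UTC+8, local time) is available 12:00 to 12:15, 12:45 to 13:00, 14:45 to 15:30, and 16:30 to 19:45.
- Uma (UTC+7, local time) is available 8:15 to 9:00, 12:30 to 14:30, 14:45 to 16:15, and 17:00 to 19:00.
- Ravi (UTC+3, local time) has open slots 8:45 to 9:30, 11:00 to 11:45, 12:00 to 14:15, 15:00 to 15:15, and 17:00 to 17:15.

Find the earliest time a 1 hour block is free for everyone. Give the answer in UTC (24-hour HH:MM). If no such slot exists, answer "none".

Farrukh → UTC: 13:00–17:00, 17:45–18:15, 21:00–21:30, 22:00–22:15, 22:30–22:45.
Hiro → UTC: 04:00–04:15, 04:45–05:00, 06:45–07:30, 08:30–11:45.
Uma → UTC: 01:15–02:00, 05:30–07:30, 07:45–09:15, 10:00–12:00.
Ravi → UTC: 05:45–06:30, 08:00–08:45, 09:00–11:15, 12:00–12:15, 14:00–14:15.
Farrukh ∩ Hiro: (none).
Farrukh ∩ Hiro ∩ Uma: (none).
Farrukh ∩ Hiro ∩ Uma ∩ Ravi: (none).
Windows ≥ 60 min: (none).

none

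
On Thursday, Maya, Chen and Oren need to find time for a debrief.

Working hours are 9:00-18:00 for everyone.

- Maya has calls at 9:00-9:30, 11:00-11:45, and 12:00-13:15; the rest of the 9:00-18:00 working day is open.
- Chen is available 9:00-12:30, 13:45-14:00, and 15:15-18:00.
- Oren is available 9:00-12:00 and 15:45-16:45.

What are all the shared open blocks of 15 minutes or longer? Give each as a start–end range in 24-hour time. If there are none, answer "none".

09:30–11:00, 11:45–12:00, 15:45–16:45

Maya free within 09:00–18:00: 09:30–11:00, 11:45–12:00, 13:15–18:00.
Maya ∩ Chen: 09:30–11:00, 11:45–12:00, 13:45–14:00, 15:15–18:00.
Maya ∩ Chen ∩ Oren: 09:30–11:00, 11:45–12:00, 15:45–16:45.
Windows ≥ 15 min: 09:30–11:00, 11:45–12:00, 15:45–16:45.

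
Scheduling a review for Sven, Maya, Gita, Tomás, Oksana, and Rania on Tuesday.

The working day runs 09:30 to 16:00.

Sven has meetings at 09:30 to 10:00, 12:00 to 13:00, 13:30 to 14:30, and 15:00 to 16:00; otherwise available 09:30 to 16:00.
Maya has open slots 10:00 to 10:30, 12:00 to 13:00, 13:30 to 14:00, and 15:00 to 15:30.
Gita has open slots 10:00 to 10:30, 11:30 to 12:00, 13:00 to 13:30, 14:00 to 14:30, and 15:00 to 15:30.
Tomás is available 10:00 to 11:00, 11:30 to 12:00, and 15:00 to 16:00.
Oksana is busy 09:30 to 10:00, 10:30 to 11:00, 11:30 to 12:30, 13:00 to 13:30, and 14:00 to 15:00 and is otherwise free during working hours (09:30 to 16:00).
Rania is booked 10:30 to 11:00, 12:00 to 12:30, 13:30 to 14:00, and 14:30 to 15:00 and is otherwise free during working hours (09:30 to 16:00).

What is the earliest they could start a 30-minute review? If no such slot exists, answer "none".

10:00

Sven free within 09:30–16:00: 10:00–12:00, 13:00–13:30, 14:30–15:00.
Oksana free within 09:30–16:00: 10:00–10:30, 11:00–11:30, 12:30–13:00, 13:30–14:00, 15:00–16:00.
Rania free within 09:30–16:00: 09:30–10:30, 11:00–12:00, 12:30–13:30, 14:00–14:30, 15:00–16:00.
Sven ∩ Maya: 10:00–10:30.
Sven ∩ Maya ∩ Gita: 10:00–10:30.
Sven ∩ Maya ∩ Gita ∩ Tomás: 10:00–10:30.
Sven ∩ Maya ∩ Gita ∩ Tomás ∩ Oksana: 10:00–10:30.
Sven ∩ Maya ∩ Gita ∩ Tomás ∩ Oksana ∩ Rania: 10:00–10:30.
Windows ≥ 30 min: 10:00–10:30.
Earliest such window starts at 10:00.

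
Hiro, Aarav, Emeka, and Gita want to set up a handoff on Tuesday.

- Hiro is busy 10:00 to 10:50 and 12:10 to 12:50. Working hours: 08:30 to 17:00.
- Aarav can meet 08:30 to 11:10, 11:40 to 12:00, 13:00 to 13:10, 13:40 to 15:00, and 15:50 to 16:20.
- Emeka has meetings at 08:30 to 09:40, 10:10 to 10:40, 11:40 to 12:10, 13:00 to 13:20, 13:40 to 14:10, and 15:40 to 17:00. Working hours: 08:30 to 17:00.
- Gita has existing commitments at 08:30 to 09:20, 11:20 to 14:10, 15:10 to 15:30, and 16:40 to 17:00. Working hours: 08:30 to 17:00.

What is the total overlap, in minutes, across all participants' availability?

Hiro free within 08:30–17:00: 08:30–10:00, 10:50–12:10, 12:50–17:00.
Emeka free within 08:30–17:00: 09:40–10:10, 10:40–11:40, 12:10–13:00, 13:20–13:40, 14:10–15:40.
Gita free within 08:30–17:00: 09:20–11:20, 14:10–15:10, 15:30–16:40.
Hiro ∩ Aarav: 08:30–10:00, 10:50–11:10, 11:40–12:00, 13:00–13:10, 13:40–15:00, 15:50–16:20.
Hiro ∩ Aarav ∩ Emeka: 09:40–10:00, 10:50–11:10, 14:10–15:00.
Hiro ∩ Aarav ∩ Emeka ∩ Gita: 09:40–10:00, 10:50–11:10, 14:10–15:00.
Total common minutes: 20 + 20 + 50 = 90.

90 minutes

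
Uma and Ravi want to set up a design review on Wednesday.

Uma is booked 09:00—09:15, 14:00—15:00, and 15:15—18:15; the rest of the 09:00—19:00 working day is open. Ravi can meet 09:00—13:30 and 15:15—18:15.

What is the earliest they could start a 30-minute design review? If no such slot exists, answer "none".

09:15

Uma free within 09:00–19:00: 09:15–14:00, 15:00–15:15, 18:15–19:00.
Uma ∩ Ravi: 09:15–13:30.
Windows ≥ 30 min: 09:15–13:30.
Earliest such window starts at 09:15.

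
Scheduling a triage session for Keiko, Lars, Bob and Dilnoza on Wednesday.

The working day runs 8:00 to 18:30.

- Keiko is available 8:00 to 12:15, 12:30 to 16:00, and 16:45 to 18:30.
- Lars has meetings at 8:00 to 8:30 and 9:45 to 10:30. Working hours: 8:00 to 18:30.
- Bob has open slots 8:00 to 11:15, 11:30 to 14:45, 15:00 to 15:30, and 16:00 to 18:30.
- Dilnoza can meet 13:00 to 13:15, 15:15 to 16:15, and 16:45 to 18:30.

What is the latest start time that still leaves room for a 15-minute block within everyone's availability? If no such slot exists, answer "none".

Lars free within 08:00–18:30: 08:30–09:45, 10:30–18:30.
Keiko ∩ Lars: 08:30–09:45, 10:30–12:15, 12:30–16:00, 16:45–18:30.
Keiko ∩ Lars ∩ Bob: 08:30–09:45, 10:30–11:15, 11:30–12:15, 12:30–14:45, 15:00–15:30, 16:45–18:30.
Keiko ∩ Lars ∩ Bob ∩ Dilnoza: 13:00–13:15, 15:15–15:30, 16:45–18:30.
Windows ≥ 15 min: 13:00–13:15, 15:15–15:30, 16:45–18:30.
Latest start in the last window 16:45–18:30 is 18:30 − 15 min = 18:15.

18:15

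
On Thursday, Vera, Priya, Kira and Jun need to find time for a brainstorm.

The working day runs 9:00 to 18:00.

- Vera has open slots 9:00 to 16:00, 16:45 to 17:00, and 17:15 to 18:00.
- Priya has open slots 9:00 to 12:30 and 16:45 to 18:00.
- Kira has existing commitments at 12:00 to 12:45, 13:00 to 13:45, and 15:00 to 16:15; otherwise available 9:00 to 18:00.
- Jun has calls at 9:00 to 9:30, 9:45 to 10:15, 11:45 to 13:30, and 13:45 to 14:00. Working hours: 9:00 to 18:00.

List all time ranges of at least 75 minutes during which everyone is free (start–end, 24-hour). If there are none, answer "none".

10:15–11:45

Kira free within 09:00–18:00: 09:00–12:00, 12:45–13:00, 13:45–15:00, 16:15–18:00.
Jun free within 09:00–18:00: 09:30–09:45, 10:15–11:45, 13:30–13:45, 14:00–18:00.
Vera ∩ Priya: 09:00–12:30, 16:45–17:00, 17:15–18:00.
Vera ∩ Priya ∩ Kira: 09:00–12:00, 16:45–17:00, 17:15–18:00.
Vera ∩ Priya ∩ Kira ∩ Jun: 09:30–09:45, 10:15–11:45, 16:45–17:00, 17:15–18:00.
Windows ≥ 75 min: 10:15–11:45.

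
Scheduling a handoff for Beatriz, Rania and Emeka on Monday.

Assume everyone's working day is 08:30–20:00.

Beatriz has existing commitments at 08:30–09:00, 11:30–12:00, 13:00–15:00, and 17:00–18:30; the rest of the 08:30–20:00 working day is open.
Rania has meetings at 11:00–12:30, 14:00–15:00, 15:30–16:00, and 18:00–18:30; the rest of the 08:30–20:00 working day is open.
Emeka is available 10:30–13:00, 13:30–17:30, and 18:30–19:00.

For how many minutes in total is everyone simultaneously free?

Beatriz free within 08:30–20:00: 09:00–11:30, 12:00–13:00, 15:00–17:00, 18:30–20:00.
Rania free within 08:30–20:00: 08:30–11:00, 12:30–14:00, 15:00–15:30, 16:00–18:00, 18:30–20:00.
Beatriz ∩ Rania: 09:00–11:00, 12:30–13:00, 15:00–15:30, 16:00–17:00, 18:30–20:00.
Beatriz ∩ Rania ∩ Emeka: 10:30–11:00, 12:30–13:00, 15:00–15:30, 16:00–17:00, 18:30–19:00.
Total common minutes: 30 + 30 + 30 + 60 + 30 = 180.

180 minutes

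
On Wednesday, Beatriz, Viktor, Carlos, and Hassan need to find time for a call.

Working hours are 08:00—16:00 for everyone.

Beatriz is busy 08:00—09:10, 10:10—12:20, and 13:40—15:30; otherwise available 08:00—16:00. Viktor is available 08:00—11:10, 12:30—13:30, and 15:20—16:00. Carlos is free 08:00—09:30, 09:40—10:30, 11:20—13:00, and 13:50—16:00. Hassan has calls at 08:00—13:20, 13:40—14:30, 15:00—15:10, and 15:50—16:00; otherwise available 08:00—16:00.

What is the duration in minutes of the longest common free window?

20 minutes

Beatriz free within 08:00–16:00: 09:10–10:10, 12:20–13:40, 15:30–16:00.
Hassan free within 08:00–16:00: 13:20–13:40, 14:30–15:00, 15:10–15:50.
Beatriz ∩ Viktor: 09:10–10:10, 12:30–13:30, 15:30–16:00.
Beatriz ∩ Viktor ∩ Carlos: 09:10–09:30, 09:40–10:10, 12:30–13:00, 15:30–16:00.
Beatriz ∩ Viktor ∩ Carlos ∩ Hassan: 15:30–15:50.
Single common window of 20 minutes.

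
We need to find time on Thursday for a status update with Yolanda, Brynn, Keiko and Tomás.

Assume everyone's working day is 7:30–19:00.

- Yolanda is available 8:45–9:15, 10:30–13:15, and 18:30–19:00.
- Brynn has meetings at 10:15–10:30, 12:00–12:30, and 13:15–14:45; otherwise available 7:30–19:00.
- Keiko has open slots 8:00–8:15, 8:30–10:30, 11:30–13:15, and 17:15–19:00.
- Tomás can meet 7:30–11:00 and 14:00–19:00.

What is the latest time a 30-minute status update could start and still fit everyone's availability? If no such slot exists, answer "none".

Brynn free within 07:30–19:00: 07:30–10:15, 10:30–12:00, 12:30–13:15, 14:45–19:00.
Yolanda ∩ Brynn: 08:45–09:15, 10:30–12:00, 12:30–13:15, 18:30–19:00.
Yolanda ∩ Brynn ∩ Keiko: 08:45–09:15, 11:30–12:00, 12:30–13:15, 18:30–19:00.
Yolanda ∩ Brynn ∩ Keiko ∩ Tomás: 08:45–09:15, 18:30–19:00.
Windows ≥ 30 min: 08:45–09:15, 18:30–19:00.
Latest start in the last window 18:30–19:00 is 19:00 − 30 min = 18:30.

18:30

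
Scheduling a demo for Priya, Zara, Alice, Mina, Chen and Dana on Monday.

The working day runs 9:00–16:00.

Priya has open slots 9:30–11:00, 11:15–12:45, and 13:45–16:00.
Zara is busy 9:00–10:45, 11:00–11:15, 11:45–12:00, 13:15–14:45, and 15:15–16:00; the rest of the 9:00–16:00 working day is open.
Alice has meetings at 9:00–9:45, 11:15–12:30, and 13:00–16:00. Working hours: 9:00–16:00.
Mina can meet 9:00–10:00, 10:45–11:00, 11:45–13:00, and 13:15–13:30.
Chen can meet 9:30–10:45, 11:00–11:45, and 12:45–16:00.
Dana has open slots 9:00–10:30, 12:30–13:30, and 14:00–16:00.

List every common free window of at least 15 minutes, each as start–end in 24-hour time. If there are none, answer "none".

Zara free within 09:00–16:00: 10:45–11:00, 11:15–11:45, 12:00–13:15, 14:45–15:15.
Alice free within 09:00–16:00: 09:45–11:15, 12:30–13:00.
Priya ∩ Zara: 10:45–11:00, 11:15–11:45, 12:00–12:45, 14:45–15:15.
Priya ∩ Zara ∩ Alice: 10:45–11:00, 12:30–12:45.
Priya ∩ Zara ∩ Alice ∩ Mina: 10:45–11:00, 12:30–12:45.
Priya ∩ Zara ∩ Alice ∩ Mina ∩ Chen: (none).
Priya ∩ Zara ∩ Alice ∩ Mina ∩ Chen ∩ Dana: (none).
Windows ≥ 15 min: (none).

none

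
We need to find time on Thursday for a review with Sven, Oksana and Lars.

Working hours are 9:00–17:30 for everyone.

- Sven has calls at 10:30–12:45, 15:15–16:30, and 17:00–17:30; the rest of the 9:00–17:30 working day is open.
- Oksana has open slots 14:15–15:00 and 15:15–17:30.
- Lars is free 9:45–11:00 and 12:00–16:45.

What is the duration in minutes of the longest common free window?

45 minutes

Sven free within 09:00–17:30: 09:00–10:30, 12:45–15:15, 16:30–17:00.
Sven ∩ Oksana: 14:15–15:00, 16:30–17:00.
Sven ∩ Oksana ∩ Lars: 14:15–15:00, 16:30–16:45.
Common window lengths: 45, 15 min; longest is 45.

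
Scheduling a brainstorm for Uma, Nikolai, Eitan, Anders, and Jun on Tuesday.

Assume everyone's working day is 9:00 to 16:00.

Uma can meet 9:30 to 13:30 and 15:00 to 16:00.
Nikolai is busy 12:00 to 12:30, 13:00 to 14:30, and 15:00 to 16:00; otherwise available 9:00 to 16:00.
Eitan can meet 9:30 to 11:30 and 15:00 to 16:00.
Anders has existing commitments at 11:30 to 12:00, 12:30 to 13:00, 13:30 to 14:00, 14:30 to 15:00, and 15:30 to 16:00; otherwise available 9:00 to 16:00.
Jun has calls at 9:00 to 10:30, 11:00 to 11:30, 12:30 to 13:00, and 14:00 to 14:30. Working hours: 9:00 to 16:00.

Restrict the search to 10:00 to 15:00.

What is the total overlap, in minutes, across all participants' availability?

30 minutes

Nikolai free within 09:00–16:00: 09:00–12:00, 12:30–13:00, 14:30–15:00.
Anders free within 09:00–16:00: 09:00–11:30, 12:00–12:30, 13:00–13:30, 14:00–14:30, 15:00–15:30.
Jun free within 09:00–16:00: 10:30–11:00, 11:30–12:30, 13:00–14:00, 14:30–16:00.
Uma ∩ Nikolai: 09:30–12:00, 12:30–13:00.
Uma ∩ Nikolai ∩ Eitan: 09:30–11:30.
Uma ∩ Nikolai ∩ Eitan ∩ Anders: 09:30–11:30.
Uma ∩ Nikolai ∩ Eitan ∩ Anders ∩ Jun: 10:30–11:00.
Restricted to 10:00–15:00: 10:30–11:00.
Total common minutes: 30.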